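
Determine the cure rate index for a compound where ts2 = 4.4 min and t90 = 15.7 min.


CRI = 100 / (t90 - ts2)
= 100 / (15.7 - 4.4)
= 100 / 11.3
= 8.85 min^-1

8.85 min^-1


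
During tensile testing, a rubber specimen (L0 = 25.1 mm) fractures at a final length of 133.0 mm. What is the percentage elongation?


Elongation = (Lf - L0) / L0 * 100
= (133.0 - 25.1) / 25.1 * 100
= 107.9 / 25.1 * 100
= 429.9%

429.9%


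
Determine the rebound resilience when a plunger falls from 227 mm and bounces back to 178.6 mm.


Resilience = h_rebound / h_drop * 100
= 178.6 / 227 * 100
= 78.7%

78.7%


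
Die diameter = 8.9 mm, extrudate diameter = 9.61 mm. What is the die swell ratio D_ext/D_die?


Die swell ratio = D_extrudate / D_die
= 9.61 / 8.9
= 1.08

Die swell = 1.08


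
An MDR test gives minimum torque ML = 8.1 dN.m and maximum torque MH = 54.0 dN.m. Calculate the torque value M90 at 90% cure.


M90 = ML + 0.9 * (MH - ML)
M90 = 8.1 + 0.9 * (54.0 - 8.1)
M90 = 8.1 + 0.9 * 45.9
M90 = 49.41 dN.m

49.41 dN.m


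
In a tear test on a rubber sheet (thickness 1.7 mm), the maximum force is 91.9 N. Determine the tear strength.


Tear strength = force / thickness
= 91.9 / 1.7
= 54.06 N/mm

54.06 N/mm


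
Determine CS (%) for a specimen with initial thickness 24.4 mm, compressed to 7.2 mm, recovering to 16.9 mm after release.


CS = (t0 - recovered) / (t0 - ts) * 100
= (24.4 - 16.9) / (24.4 - 7.2) * 100
= 7.5 / 17.2 * 100
= 43.6%

43.6%


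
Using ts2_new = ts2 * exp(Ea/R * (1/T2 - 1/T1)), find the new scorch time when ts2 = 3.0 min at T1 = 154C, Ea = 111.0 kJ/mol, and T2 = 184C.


Convert temperatures: T1 = 154 + 273.15 = 427.15 K, T2 = 184 + 273.15 = 457.15 K
ts2_new = 3.0 * exp(111000 / 8.314 * (1/457.15 - 1/427.15))
1/T2 - 1/T1 = -1.5363e-04
ts2_new = 0.39 min

0.39 min


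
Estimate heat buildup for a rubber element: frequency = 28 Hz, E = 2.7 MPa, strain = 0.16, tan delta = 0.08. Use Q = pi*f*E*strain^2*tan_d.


Q = pi * f * E * strain^2 * tan_d
= pi * 28 * 2.7 * 0.16^2 * 0.08
= pi * 28 * 2.7 * 0.0256 * 0.08
= 0.4864

Q = 0.4864


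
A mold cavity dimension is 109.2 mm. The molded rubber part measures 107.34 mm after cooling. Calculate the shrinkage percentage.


Shrinkage = (mold - part) / mold * 100
= (109.2 - 107.34) / 109.2 * 100
= 1.86 / 109.2 * 100
= 1.7%

1.7%


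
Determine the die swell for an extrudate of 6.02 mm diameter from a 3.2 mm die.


Die swell ratio = D_extrudate / D_die
= 6.02 / 3.2
= 1.881

Die swell = 1.881


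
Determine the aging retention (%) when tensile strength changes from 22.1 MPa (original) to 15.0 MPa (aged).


Retention = aged / original * 100
= 15.0 / 22.1 * 100
= 67.9%

67.9%


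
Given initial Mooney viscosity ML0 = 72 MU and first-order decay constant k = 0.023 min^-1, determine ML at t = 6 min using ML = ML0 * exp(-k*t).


ML = ML0 * exp(-k * t)
ML = 72 * exp(-0.023 * 6)
ML = 72 * 0.8711
ML = 62.72 MU

62.72 MU


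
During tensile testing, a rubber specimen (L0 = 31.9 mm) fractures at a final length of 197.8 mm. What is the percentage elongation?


Elongation = (Lf - L0) / L0 * 100
= (197.8 - 31.9) / 31.9 * 100
= 165.9 / 31.9 * 100
= 520.1%

520.1%


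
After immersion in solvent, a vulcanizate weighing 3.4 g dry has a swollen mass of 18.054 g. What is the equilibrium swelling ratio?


Q = W_swollen / W_dry
Q = 18.054 / 3.4
Q = 5.31

Q = 5.31


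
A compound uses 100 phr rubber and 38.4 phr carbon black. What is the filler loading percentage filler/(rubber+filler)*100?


Filler % = filler / (rubber + filler) * 100
= 38.4 / (100 + 38.4) * 100
= 38.4 / 138.4 * 100
= 27.75%

27.75%


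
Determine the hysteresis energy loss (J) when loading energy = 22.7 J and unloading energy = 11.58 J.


Hysteresis loss = loading - unloading
= 22.7 - 11.58
= 11.12 J

11.12 J


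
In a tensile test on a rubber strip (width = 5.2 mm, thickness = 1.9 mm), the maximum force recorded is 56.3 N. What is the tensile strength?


Area = width * thickness = 5.2 * 1.9 = 9.88 mm^2
TS = force / area = 56.3 / 9.88 = 5.7 MPa

5.7 MPa


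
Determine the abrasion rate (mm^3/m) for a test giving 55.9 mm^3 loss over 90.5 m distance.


Rate = volume_loss / distance
= 55.9 / 90.5
= 0.618 mm^3/m

0.618 mm^3/m


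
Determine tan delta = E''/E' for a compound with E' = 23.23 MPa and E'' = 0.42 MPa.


tan delta = E'' / E'
= 0.42 / 23.23
= 0.0181

tan delta = 0.0181


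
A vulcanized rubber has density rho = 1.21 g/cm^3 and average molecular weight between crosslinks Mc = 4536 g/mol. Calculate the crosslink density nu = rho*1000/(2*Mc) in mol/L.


nu = rho * 1000 / (2 * Mc)
nu = 1.21 * 1000 / (2 * 4536)
nu = 1210.0 / 9072
nu = 0.1334 mol/L

0.1334 mol/L


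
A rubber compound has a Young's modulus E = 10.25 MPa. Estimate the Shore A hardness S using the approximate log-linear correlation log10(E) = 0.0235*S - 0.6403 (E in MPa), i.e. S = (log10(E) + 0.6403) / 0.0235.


log10(E) = 0.0235*S - 0.6403  =>  S = (log10(E) + 0.6403) / 0.0235
log10(10.25) = 1.010724
S = (1.010724 + 0.6403) / 0.0235 = 1.651024 / 0.0235
S = 70.3

Shore A = 70.3


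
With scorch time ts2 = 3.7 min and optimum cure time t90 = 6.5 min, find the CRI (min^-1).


CRI = 100 / (t90 - ts2)
= 100 / (6.5 - 3.7)
= 100 / 2.8
= 35.71 min^-1

35.71 min^-1


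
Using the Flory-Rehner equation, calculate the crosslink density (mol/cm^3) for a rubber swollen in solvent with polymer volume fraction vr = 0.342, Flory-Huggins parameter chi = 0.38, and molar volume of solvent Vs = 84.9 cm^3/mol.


ln(1 - vr) = ln(1 - 0.342) = -0.4186
Numerator = -((-0.4186) + 0.342 + 0.38 * 0.342^2) = 0.0321
Denominator = 84.9 * (0.342^(1/3) - 0.342/2) = 44.8543
nu = 0.0321 / 44.8543 = 7.1574e-04 mol/cm^3

7.1574e-04 mol/cm^3


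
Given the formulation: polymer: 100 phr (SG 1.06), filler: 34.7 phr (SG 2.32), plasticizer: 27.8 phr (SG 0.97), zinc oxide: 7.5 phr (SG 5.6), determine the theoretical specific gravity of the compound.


Sum of weights = 170.0
Volume contributions:
  polymer: 100/1.06 = 94.3396
  filler: 34.7/2.32 = 14.9569
  plasticizer: 27.8/0.97 = 28.6598
  zinc oxide: 7.5/5.6 = 1.3393
Sum of volumes = 139.2956
SG = 170.0 / 139.2956 = 1.22

SG = 1.22


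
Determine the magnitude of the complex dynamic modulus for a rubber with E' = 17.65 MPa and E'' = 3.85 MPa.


|E*| = sqrt(E'^2 + E''^2)
= sqrt(17.65^2 + 3.85^2)
= sqrt(311.5225 + 14.8225)
= 18.065 MPa

18.065 MPa


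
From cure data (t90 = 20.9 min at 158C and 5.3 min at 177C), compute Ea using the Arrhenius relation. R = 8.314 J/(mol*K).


T1 = 431.15 K, T2 = 450.15 K
1/T1 - 1/T2 = 9.7897e-05
ln(t1/t2) = ln(20.9/5.3) = 1.3720
Ea = 8.314 * 1.3720 / 9.7897e-05 = 116522.4419 J/mol
Ea = 116.52 kJ/mol

116.52 kJ/mol


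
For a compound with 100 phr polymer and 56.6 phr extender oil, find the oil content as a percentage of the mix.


Oil % = oil / (100 + oil) * 100
= 56.6 / (100 + 56.6) * 100
= 56.6 / 156.6 * 100
= 36.14%

36.14%


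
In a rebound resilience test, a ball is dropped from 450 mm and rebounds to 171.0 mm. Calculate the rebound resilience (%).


Resilience = h_rebound / h_drop * 100
= 171.0 / 450 * 100
= 38.0%

38.0%


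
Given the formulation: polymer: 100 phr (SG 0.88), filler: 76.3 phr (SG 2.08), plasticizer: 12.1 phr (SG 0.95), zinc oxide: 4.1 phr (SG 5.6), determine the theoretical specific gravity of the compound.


Sum of weights = 192.5
Volume contributions:
  polymer: 100/0.88 = 113.6364
  filler: 76.3/2.08 = 36.6827
  plasticizer: 12.1/0.95 = 12.7368
  zinc oxide: 4.1/5.6 = 0.7321
Sum of volumes = 163.7880
SG = 192.5 / 163.7880 = 1.175

SG = 1.175


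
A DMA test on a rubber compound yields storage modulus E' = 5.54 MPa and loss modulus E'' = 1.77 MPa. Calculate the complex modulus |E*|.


|E*| = sqrt(E'^2 + E''^2)
= sqrt(5.54^2 + 1.77^2)
= sqrt(30.6916 + 3.1329)
= 5.816 MPa

5.816 MPa


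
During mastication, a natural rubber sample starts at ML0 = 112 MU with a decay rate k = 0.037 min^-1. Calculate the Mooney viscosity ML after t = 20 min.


ML = ML0 * exp(-k * t)
ML = 112 * exp(-0.037 * 20)
ML = 112 * 0.4771
ML = 53.44 MU

53.44 MU


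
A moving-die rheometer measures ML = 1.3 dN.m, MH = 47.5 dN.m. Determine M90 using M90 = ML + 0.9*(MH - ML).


M90 = ML + 0.9 * (MH - ML)
M90 = 1.3 + 0.9 * (47.5 - 1.3)
M90 = 1.3 + 0.9 * 46.2
M90 = 42.88 dN.m

42.88 dN.m


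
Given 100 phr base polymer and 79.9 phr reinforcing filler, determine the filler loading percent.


Filler % = filler / (rubber + filler) * 100
= 79.9 / (100 + 79.9) * 100
= 79.9 / 179.9 * 100
= 44.41%

44.41%


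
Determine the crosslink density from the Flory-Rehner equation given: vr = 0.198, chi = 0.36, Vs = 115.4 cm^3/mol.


ln(1 - vr) = ln(1 - 0.198) = -0.2206
Numerator = -((-0.2206) + 0.198 + 0.36 * 0.198^2) = 0.0085
Denominator = 115.4 * (0.198^(1/3) - 0.198/2) = 55.8360
nu = 0.0085 / 55.8360 = 1.5283e-04 mol/cm^3

1.5283e-04 mol/cm^3


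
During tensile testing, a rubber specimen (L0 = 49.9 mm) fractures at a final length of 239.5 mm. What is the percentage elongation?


Elongation = (Lf - L0) / L0 * 100
= (239.5 - 49.9) / 49.9 * 100
= 189.6 / 49.9 * 100
= 380.0%

380.0%


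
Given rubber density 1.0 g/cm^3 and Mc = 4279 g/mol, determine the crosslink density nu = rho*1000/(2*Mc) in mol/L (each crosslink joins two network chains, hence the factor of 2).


nu = rho * 1000 / (2 * Mc)
nu = 1.0 * 1000 / (2 * 4279)
nu = 1000.0 / 8558
nu = 0.1168 mol/L

0.1168 mol/L


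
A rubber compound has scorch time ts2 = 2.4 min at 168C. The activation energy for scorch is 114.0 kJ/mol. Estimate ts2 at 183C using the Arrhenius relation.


Convert temperatures: T1 = 168 + 273.15 = 441.15 K, T2 = 183 + 273.15 = 456.15 K
ts2_new = 2.4 * exp(114000 / 8.314 * (1/456.15 - 1/441.15))
1/T2 - 1/T1 = -7.4541e-05
ts2_new = 0.86 min

0.86 min


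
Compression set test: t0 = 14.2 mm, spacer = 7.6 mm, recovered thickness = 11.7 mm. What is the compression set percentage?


CS = (t0 - recovered) / (t0 - ts) * 100
= (14.2 - 11.7) / (14.2 - 7.6) * 100
= 2.5 / 6.6 * 100
= 37.9%

37.9%


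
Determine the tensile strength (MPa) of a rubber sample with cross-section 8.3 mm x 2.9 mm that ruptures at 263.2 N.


Area = width * thickness = 8.3 * 2.9 = 24.07 mm^2
TS = force / area = 263.2 / 24.07 = 10.93 MPa

10.93 MPa


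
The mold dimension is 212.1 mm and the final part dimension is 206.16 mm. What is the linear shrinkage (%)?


Shrinkage = (mold - part) / mold * 100
= (212.1 - 206.16) / 212.1 * 100
= 5.94 / 212.1 * 100
= 2.8%

2.8%


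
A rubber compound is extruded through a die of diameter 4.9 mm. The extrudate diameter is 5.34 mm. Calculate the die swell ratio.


Die swell ratio = D_extrudate / D_die
= 5.34 / 4.9
= 1.09

Die swell = 1.09


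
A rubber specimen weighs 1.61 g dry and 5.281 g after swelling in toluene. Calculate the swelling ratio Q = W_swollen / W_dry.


Q = W_swollen / W_dry
Q = 5.281 / 1.61
Q = 3.28

Q = 3.28


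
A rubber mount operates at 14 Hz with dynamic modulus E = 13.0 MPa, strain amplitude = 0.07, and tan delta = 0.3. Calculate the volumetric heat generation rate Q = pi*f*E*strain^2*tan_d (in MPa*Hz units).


Q = pi * f * E * strain^2 * tan_d
= pi * 14 * 13.0 * 0.07^2 * 0.3
= pi * 14 * 13.0 * 0.0049 * 0.3
= 0.8405

Q = 0.8405


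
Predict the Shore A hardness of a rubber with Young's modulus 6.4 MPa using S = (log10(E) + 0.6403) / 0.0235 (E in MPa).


log10(E) = 0.0235*S - 0.6403  =>  S = (log10(E) + 0.6403) / 0.0235
log10(6.4) = 0.806180
S = (0.806180 + 0.6403) / 0.0235 = 1.446480 / 0.0235
S = 61.6

Shore A = 61.6


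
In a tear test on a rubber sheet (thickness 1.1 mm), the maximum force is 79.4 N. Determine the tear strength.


Tear strength = force / thickness
= 79.4 / 1.1
= 72.18 N/mm

72.18 N/mm


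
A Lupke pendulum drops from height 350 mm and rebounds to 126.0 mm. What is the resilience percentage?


Resilience = h_rebound / h_drop * 100
= 126.0 / 350 * 100
= 36.0%

36.0%


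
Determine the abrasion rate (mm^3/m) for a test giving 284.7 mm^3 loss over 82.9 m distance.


Rate = volume_loss / distance
= 284.7 / 82.9
= 3.434 mm^3/m

3.434 mm^3/m


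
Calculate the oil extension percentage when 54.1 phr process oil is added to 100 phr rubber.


Oil % = oil / (100 + oil) * 100
= 54.1 / (100 + 54.1) * 100
= 54.1 / 154.1 * 100
= 35.11%

35.11%


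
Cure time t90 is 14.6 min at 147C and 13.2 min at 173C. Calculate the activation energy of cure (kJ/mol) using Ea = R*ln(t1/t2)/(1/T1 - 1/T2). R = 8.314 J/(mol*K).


T1 = 420.15 K, T2 = 446.15 K
1/T1 - 1/T2 = 1.3870e-04
ln(t1/t2) = ln(14.6/13.2) = 0.1008
Ea = 8.314 * 0.1008 / 1.3870e-04 = 6042.3060 J/mol
Ea = 6.04 kJ/mol

6.04 kJ/mol


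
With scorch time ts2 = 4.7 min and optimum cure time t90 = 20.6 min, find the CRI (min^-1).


CRI = 100 / (t90 - ts2)
= 100 / (20.6 - 4.7)
= 100 / 15.9
= 6.29 min^-1

6.29 min^-1


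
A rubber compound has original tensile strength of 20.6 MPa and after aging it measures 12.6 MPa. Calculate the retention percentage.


Retention = aged / original * 100
= 12.6 / 20.6 * 100
= 61.2%

61.2%


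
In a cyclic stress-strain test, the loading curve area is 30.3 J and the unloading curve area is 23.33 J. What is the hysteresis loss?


Hysteresis loss = loading - unloading
= 30.3 - 23.33
= 6.97 J

6.97 J


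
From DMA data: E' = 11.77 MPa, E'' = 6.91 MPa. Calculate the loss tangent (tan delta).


tan delta = E'' / E'
= 6.91 / 11.77
= 0.5871

tan delta = 0.5871


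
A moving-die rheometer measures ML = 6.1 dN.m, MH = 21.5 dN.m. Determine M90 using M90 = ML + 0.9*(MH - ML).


M90 = ML + 0.9 * (MH - ML)
M90 = 6.1 + 0.9 * (21.5 - 6.1)
M90 = 6.1 + 0.9 * 15.4
M90 = 19.96 dN.m

19.96 dN.m


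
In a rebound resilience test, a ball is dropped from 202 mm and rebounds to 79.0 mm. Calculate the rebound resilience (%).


Resilience = h_rebound / h_drop * 100
= 79.0 / 202 * 100
= 39.1%

39.1%


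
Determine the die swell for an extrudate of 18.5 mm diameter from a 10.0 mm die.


Die swell ratio = D_extrudate / D_die
= 18.5 / 10.0
= 1.85

Die swell = 1.85


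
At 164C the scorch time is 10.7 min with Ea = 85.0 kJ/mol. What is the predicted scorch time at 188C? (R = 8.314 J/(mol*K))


Convert temperatures: T1 = 164 + 273.15 = 437.15 K, T2 = 188 + 273.15 = 461.15 K
ts2_new = 10.7 * exp(85000 / 8.314 * (1/461.15 - 1/437.15))
1/T2 - 1/T1 = -1.1905e-04
ts2_new = 3.17 min

3.17 min


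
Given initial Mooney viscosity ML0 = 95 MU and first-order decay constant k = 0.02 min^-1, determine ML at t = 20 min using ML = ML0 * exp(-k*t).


ML = ML0 * exp(-k * t)
ML = 95 * exp(-0.02 * 20)
ML = 95 * 0.6703
ML = 63.68 MU

63.68 MU


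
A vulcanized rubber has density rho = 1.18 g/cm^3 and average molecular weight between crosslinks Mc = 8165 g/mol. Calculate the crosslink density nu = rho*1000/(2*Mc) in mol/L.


nu = rho * 1000 / (2 * Mc)
nu = 1.18 * 1000 / (2 * 8165)
nu = 1180.0 / 16330
nu = 0.0723 mol/L

0.0723 mol/L


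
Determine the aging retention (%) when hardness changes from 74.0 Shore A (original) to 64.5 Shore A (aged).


Retention = aged / original * 100
= 64.5 / 74.0 * 100
= 87.2%

87.2%


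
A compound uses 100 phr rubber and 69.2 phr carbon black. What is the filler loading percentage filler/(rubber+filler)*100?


Filler % = filler / (rubber + filler) * 100
= 69.2 / (100 + 69.2) * 100
= 69.2 / 169.2 * 100
= 40.9%

40.9%


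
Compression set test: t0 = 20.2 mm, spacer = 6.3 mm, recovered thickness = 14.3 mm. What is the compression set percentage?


CS = (t0 - recovered) / (t0 - ts) * 100
= (20.2 - 14.3) / (20.2 - 6.3) * 100
= 5.9 / 13.9 * 100
= 42.4%

42.4%


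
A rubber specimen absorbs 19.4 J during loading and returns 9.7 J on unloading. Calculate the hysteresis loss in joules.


Hysteresis loss = loading - unloading
= 19.4 - 9.7
= 9.7 J

9.7 J


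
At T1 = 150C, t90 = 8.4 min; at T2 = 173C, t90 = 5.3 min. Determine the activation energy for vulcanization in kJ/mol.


T1 = 423.15 K, T2 = 446.15 K
1/T1 - 1/T2 = 1.2183e-04
ln(t1/t2) = ln(8.4/5.3) = 0.4605
Ea = 8.314 * 0.4605 / 1.2183e-04 = 31427.5503 J/mol
Ea = 31.43 kJ/mol

31.43 kJ/mol


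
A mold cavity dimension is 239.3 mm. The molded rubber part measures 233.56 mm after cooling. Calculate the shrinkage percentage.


Shrinkage = (mold - part) / mold * 100
= (239.3 - 233.56) / 239.3 * 100
= 5.74 / 239.3 * 100
= 2.4%

2.4%


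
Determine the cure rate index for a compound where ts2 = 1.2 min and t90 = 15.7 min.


CRI = 100 / (t90 - ts2)
= 100 / (15.7 - 1.2)
= 100 / 14.5
= 6.9 min^-1

6.9 min^-1


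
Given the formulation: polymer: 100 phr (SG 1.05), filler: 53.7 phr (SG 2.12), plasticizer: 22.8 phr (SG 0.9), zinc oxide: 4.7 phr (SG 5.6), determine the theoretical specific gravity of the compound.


Sum of weights = 181.2
Volume contributions:
  polymer: 100/1.05 = 95.2381
  filler: 53.7/2.12 = 25.3302
  plasticizer: 22.8/0.9 = 25.3333
  zinc oxide: 4.7/5.6 = 0.8393
Sum of volumes = 146.7409
SG = 181.2 / 146.7409 = 1.235

SG = 1.235


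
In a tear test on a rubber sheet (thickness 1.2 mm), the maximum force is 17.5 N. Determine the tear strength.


Tear strength = force / thickness
= 17.5 / 1.2
= 14.58 N/mm

14.58 N/mm


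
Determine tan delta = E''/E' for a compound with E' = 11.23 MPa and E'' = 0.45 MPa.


tan delta = E'' / E'
= 0.45 / 11.23
= 0.0401

tan delta = 0.0401


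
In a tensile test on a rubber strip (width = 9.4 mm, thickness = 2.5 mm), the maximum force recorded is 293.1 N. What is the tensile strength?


Area = width * thickness = 9.4 * 2.5 = 23.5 mm^2
TS = force / area = 293.1 / 23.5 = 12.47 MPa

12.47 MPa


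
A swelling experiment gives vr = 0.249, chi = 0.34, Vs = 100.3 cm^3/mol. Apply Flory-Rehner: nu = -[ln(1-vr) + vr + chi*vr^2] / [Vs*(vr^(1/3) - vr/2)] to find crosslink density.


ln(1 - vr) = ln(1 - 0.249) = -0.2863
Numerator = -((-0.2863) + 0.249 + 0.34 * 0.249^2) = 0.0163
Denominator = 100.3 * (0.249^(1/3) - 0.249/2) = 50.6133
nu = 0.0163 / 50.6133 = 3.2144e-04 mol/cm^3

3.2144e-04 mol/cm^3


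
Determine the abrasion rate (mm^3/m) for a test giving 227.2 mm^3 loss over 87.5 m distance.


Rate = volume_loss / distance
= 227.2 / 87.5
= 2.597 mm^3/m

2.597 mm^3/m


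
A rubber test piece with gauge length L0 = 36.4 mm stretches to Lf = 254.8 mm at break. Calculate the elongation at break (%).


Elongation = (Lf - L0) / L0 * 100
= (254.8 - 36.4) / 36.4 * 100
= 218.4 / 36.4 * 100
= 600.0%

600.0%


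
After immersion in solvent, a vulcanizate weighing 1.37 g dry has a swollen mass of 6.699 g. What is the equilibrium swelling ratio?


Q = W_swollen / W_dry
Q = 6.699 / 1.37
Q = 4.89

Q = 4.89


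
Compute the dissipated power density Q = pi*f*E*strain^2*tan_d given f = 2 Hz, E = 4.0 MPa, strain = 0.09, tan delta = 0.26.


Q = pi * f * E * strain^2 * tan_d
= pi * 2 * 4.0 * 0.09^2 * 0.26
= pi * 2 * 4.0 * 0.0081 * 0.26
= 0.0529

Q = 0.0529


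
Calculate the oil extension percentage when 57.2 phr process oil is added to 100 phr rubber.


Oil % = oil / (100 + oil) * 100
= 57.2 / (100 + 57.2) * 100
= 57.2 / 157.2 * 100
= 36.39%

36.39%


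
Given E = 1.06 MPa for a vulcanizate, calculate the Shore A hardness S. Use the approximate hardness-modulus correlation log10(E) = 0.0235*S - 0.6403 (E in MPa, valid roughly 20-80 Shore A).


log10(E) = 0.0235*S - 0.6403  =>  S = (log10(E) + 0.6403) / 0.0235
log10(1.06) = 0.025306
S = (0.025306 + 0.6403) / 0.0235 = 0.665606 / 0.0235
S = 28.3

Shore A = 28.3


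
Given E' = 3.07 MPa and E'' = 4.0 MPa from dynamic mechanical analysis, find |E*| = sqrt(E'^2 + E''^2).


|E*| = sqrt(E'^2 + E''^2)
= sqrt(3.07^2 + 4.0^2)
= sqrt(9.4249 + 16.0000)
= 5.042 MPa

5.042 MPa


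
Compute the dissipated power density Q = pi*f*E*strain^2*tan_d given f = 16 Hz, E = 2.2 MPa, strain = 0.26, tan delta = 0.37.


Q = pi * f * E * strain^2 * tan_d
= pi * 16 * 2.2 * 0.26^2 * 0.37
= pi * 16 * 2.2 * 0.0676 * 0.37
= 2.7659

Q = 2.7659


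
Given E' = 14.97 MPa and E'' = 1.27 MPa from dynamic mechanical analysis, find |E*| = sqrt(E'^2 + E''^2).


|E*| = sqrt(E'^2 + E''^2)
= sqrt(14.97^2 + 1.27^2)
= sqrt(224.1009 + 1.6129)
= 15.024 MPa

15.024 MPa


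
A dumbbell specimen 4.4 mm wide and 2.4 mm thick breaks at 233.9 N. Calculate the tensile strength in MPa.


Area = width * thickness = 4.4 * 2.4 = 10.56 mm^2
TS = force / area = 233.9 / 10.56 = 22.15 MPa

22.15 MPa


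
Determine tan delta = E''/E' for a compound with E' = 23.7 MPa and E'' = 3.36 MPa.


tan delta = E'' / E'
= 3.36 / 23.7
= 0.1418

tan delta = 0.1418


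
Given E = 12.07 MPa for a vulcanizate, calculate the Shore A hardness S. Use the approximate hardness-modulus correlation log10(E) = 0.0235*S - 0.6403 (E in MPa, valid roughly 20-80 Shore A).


log10(E) = 0.0235*S - 0.6403  =>  S = (log10(E) + 0.6403) / 0.0235
log10(12.07) = 1.081707
S = (1.081707 + 0.6403) / 0.0235 = 1.722007 / 0.0235
S = 73.3

Shore A = 73.3


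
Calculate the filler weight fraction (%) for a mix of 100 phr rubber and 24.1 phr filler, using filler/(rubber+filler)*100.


Filler % = filler / (rubber + filler) * 100
= 24.1 / (100 + 24.1) * 100
= 24.1 / 124.1 * 100
= 19.42%

19.42%


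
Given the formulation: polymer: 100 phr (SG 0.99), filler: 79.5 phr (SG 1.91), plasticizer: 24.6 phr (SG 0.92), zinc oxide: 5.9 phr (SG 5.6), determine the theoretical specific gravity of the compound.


Sum of weights = 210.0
Volume contributions:
  polymer: 100/0.99 = 101.0101
  filler: 79.5/1.91 = 41.6230
  plasticizer: 24.6/0.92 = 26.7391
  zinc oxide: 5.9/5.6 = 1.0536
Sum of volumes = 170.4258
SG = 210.0 / 170.4258 = 1.232

SG = 1.232


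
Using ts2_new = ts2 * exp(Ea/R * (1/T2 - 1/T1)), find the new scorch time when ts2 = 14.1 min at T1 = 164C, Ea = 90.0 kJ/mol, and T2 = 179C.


Convert temperatures: T1 = 164 + 273.15 = 437.15 K, T2 = 179 + 273.15 = 452.15 K
ts2_new = 14.1 * exp(90000 / 8.314 * (1/452.15 - 1/437.15))
1/T2 - 1/T1 = -7.5889e-05
ts2_new = 6.2 min

6.2 min


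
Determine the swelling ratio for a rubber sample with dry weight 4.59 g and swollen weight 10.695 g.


Q = W_swollen / W_dry
Q = 10.695 / 4.59
Q = 2.33

Q = 2.33


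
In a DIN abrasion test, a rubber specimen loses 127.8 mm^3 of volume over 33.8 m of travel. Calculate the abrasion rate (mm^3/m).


Rate = volume_loss / distance
= 127.8 / 33.8
= 3.781 mm^3/m

3.781 mm^3/m


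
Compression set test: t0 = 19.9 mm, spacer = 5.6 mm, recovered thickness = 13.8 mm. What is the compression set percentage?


CS = (t0 - recovered) / (t0 - ts) * 100
= (19.9 - 13.8) / (19.9 - 5.6) * 100
= 6.1 / 14.3 * 100
= 42.7%

42.7%


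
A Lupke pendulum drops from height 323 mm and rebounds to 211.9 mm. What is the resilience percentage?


Resilience = h_rebound / h_drop * 100
= 211.9 / 323 * 100
= 65.6%

65.6%


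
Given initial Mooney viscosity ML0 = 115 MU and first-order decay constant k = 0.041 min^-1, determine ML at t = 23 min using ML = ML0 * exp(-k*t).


ML = ML0 * exp(-k * t)
ML = 115 * exp(-0.041 * 23)
ML = 115 * 0.3895
ML = 44.79 MU

44.79 MU


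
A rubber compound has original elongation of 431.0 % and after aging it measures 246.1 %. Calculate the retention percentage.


Retention = aged / original * 100
= 246.1 / 431.0 * 100
= 57.1%

57.1%


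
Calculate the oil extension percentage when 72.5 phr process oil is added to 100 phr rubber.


Oil % = oil / (100 + oil) * 100
= 72.5 / (100 + 72.5) * 100
= 72.5 / 172.5 * 100
= 42.03%

42.03%


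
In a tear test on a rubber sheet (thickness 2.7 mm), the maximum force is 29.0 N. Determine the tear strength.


Tear strength = force / thickness
= 29.0 / 2.7
= 10.74 N/mm

10.74 N/mm


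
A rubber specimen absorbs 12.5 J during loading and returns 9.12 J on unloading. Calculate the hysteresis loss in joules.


Hysteresis loss = loading - unloading
= 12.5 - 9.12
= 3.38 J

3.38 J


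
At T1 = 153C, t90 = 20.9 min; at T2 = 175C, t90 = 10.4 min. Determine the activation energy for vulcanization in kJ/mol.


T1 = 426.15 K, T2 = 448.15 K
1/T1 - 1/T2 = 1.1520e-04
ln(t1/t2) = ln(20.9/10.4) = 0.6979
Ea = 8.314 * 0.6979 / 1.1520e-04 = 50372.4887 J/mol
Ea = 50.37 kJ/mol

50.37 kJ/mol


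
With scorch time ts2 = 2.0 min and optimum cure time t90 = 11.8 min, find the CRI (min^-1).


CRI = 100 / (t90 - ts2)
= 100 / (11.8 - 2.0)
= 100 / 9.8
= 10.2 min^-1

10.2 min^-1


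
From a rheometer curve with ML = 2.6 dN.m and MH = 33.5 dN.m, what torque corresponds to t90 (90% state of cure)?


M90 = ML + 0.9 * (MH - ML)
M90 = 2.6 + 0.9 * (33.5 - 2.6)
M90 = 2.6 + 0.9 * 30.9
M90 = 30.41 dN.m

30.41 dN.m


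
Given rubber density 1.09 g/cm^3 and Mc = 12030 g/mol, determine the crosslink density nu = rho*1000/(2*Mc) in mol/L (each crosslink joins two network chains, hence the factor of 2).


nu = rho * 1000 / (2 * Mc)
nu = 1.09 * 1000 / (2 * 12030)
nu = 1090.0 / 24060
nu = 0.0453 mol/L

0.0453 mol/L


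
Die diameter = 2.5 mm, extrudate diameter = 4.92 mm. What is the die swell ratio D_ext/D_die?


Die swell ratio = D_extrudate / D_die
= 4.92 / 2.5
= 1.968

Die swell = 1.968


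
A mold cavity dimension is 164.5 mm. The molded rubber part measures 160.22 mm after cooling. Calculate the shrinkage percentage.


Shrinkage = (mold - part) / mold * 100
= (164.5 - 160.22) / 164.5 * 100
= 4.28 / 164.5 * 100
= 2.6%

2.6%


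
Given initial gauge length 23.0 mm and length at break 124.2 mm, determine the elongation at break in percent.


Elongation = (Lf - L0) / L0 * 100
= (124.2 - 23.0) / 23.0 * 100
= 101.2 / 23.0 * 100
= 440.0%

440.0%


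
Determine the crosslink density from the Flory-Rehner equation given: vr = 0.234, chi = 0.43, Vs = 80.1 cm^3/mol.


ln(1 - vr) = ln(1 - 0.234) = -0.2666
Numerator = -((-0.2666) + 0.234 + 0.43 * 0.234^2) = 0.0090
Denominator = 80.1 * (0.234^(1/3) - 0.234/2) = 39.9878
nu = 0.0090 / 39.9878 = 2.2577e-04 mol/cm^3

2.2577e-04 mol/cm^3


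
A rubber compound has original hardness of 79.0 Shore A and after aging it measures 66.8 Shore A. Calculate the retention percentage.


Retention = aged / original * 100
= 66.8 / 79.0 * 100
= 84.6%

84.6%


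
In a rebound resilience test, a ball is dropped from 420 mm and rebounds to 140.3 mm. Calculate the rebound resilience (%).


Resilience = h_rebound / h_drop * 100
= 140.3 / 420 * 100
= 33.4%

33.4%


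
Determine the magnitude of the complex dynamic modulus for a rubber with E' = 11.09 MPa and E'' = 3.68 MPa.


|E*| = sqrt(E'^2 + E''^2)
= sqrt(11.09^2 + 3.68^2)
= sqrt(122.9881 + 13.5424)
= 11.685 MPa

11.685 MPa


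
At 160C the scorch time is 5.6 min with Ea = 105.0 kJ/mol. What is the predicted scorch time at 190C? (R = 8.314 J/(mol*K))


Convert temperatures: T1 = 160 + 273.15 = 433.15 K, T2 = 190 + 273.15 = 463.15 K
ts2_new = 5.6 * exp(105000 / 8.314 * (1/463.15 - 1/433.15))
1/T2 - 1/T1 = -1.4954e-04
ts2_new = 0.85 min

0.85 min


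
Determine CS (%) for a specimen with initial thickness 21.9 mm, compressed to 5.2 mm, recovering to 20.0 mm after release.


CS = (t0 - recovered) / (t0 - ts) * 100
= (21.9 - 20.0) / (21.9 - 5.2) * 100
= 1.9 / 16.7 * 100
= 11.4%

11.4%


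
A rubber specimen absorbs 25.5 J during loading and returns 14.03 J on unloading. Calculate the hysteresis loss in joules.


Hysteresis loss = loading - unloading
= 25.5 - 14.03
= 11.47 J

11.47 J


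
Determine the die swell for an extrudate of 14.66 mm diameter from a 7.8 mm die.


Die swell ratio = D_extrudate / D_die
= 14.66 / 7.8
= 1.879

Die swell = 1.879


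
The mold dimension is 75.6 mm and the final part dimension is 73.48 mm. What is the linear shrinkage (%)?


Shrinkage = (mold - part) / mold * 100
= (75.6 - 73.48) / 75.6 * 100
= 2.12 / 75.6 * 100
= 2.8%

2.8%


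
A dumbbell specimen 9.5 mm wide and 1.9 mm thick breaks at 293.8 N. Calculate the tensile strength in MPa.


Area = width * thickness = 9.5 * 1.9 = 18.05 mm^2
TS = force / area = 293.8 / 18.05 = 16.28 MPa

16.28 MPa


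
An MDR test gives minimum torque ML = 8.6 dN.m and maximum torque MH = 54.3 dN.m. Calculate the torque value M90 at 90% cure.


M90 = ML + 0.9 * (MH - ML)
M90 = 8.6 + 0.9 * (54.3 - 8.6)
M90 = 8.6 + 0.9 * 45.7
M90 = 49.73 dN.m

49.73 dN.m


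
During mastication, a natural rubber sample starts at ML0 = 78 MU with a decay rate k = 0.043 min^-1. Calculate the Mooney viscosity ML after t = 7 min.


ML = ML0 * exp(-k * t)
ML = 78 * exp(-0.043 * 7)
ML = 78 * 0.7401
ML = 57.73 MU

57.73 MU


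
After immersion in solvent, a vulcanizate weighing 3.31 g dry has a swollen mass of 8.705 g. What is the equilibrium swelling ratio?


Q = W_swollen / W_dry
Q = 8.705 / 3.31
Q = 2.63

Q = 2.63


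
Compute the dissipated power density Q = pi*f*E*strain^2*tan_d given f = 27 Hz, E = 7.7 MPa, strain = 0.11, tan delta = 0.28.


Q = pi * f * E * strain^2 * tan_d
= pi * 27 * 7.7 * 0.11^2 * 0.28
= pi * 27 * 7.7 * 0.0121 * 0.28
= 2.2128

Q = 2.2128


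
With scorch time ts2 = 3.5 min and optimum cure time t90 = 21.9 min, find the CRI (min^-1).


CRI = 100 / (t90 - ts2)
= 100 / (21.9 - 3.5)
= 100 / 18.4
= 5.43 min^-1

5.43 min^-1


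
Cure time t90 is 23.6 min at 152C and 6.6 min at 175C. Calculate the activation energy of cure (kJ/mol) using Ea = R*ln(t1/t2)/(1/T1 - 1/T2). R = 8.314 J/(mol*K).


T1 = 425.15 K, T2 = 448.15 K
1/T1 - 1/T2 = 1.2072e-04
ln(t1/t2) = ln(23.6/6.6) = 1.2742
Ea = 8.314 * 1.2742 / 1.2072e-04 = 87756.1479 J/mol
Ea = 87.76 kJ/mol

87.76 kJ/mol


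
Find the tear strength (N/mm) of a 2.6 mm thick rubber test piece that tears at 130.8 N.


Tear strength = force / thickness
= 130.8 / 2.6
= 50.31 N/mm

50.31 N/mm


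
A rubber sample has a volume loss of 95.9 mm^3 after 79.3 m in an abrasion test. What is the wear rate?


Rate = volume_loss / distance
= 95.9 / 79.3
= 1.209 mm^3/m

1.209 mm^3/m


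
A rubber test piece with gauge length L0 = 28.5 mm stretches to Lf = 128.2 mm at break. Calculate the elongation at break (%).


Elongation = (Lf - L0) / L0 * 100
= (128.2 - 28.5) / 28.5 * 100
= 99.7 / 28.5 * 100
= 349.8%

349.8%


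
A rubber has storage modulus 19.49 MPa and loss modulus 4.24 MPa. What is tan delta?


tan delta = E'' / E'
= 4.24 / 19.49
= 0.2175

tan delta = 0.2175


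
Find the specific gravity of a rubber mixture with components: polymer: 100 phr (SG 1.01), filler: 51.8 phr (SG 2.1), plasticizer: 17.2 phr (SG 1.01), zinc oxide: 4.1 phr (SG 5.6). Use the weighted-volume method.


Sum of weights = 173.1
Volume contributions:
  polymer: 100/1.01 = 99.0099
  filler: 51.8/2.1 = 24.6667
  plasticizer: 17.2/1.01 = 17.0297
  zinc oxide: 4.1/5.6 = 0.7321
Sum of volumes = 141.4384
SG = 173.1 / 141.4384 = 1.224

SG = 1.224


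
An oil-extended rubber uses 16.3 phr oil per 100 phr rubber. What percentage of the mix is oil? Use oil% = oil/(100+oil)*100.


Oil % = oil / (100 + oil) * 100
= 16.3 / (100 + 16.3) * 100
= 16.3 / 116.3 * 100
= 14.02%

14.02%


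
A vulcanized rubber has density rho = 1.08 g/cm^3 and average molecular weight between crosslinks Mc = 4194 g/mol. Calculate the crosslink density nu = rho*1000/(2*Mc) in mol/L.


nu = rho * 1000 / (2 * Mc)
nu = 1.08 * 1000 / (2 * 4194)
nu = 1080.0 / 8388
nu = 0.1288 mol/L

0.1288 mol/L


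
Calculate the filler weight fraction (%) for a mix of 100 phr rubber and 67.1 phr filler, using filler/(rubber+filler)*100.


Filler % = filler / (rubber + filler) * 100
= 67.1 / (100 + 67.1) * 100
= 67.1 / 167.1 * 100
= 40.16%

40.16%


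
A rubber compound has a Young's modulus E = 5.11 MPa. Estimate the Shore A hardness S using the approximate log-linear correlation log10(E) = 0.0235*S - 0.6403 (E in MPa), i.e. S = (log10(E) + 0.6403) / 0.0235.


log10(E) = 0.0235*S - 0.6403  =>  S = (log10(E) + 0.6403) / 0.0235
log10(5.11) = 0.708421
S = (0.708421 + 0.6403) / 0.0235 = 1.348721 / 0.0235
S = 57.4

Shore A = 57.4


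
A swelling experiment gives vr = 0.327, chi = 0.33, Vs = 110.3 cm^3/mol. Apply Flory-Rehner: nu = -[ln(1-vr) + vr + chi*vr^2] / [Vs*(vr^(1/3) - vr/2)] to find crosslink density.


ln(1 - vr) = ln(1 - 0.327) = -0.3960
Numerator = -((-0.3960) + 0.327 + 0.33 * 0.327^2) = 0.0337
Denominator = 110.3 * (0.327^(1/3) - 0.327/2) = 57.9562
nu = 0.0337 / 57.9562 = 5.8188e-04 mol/cm^3

5.8188e-04 mol/cm^3


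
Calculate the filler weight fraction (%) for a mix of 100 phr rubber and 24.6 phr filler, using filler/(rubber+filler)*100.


Filler % = filler / (rubber + filler) * 100
= 24.6 / (100 + 24.6) * 100
= 24.6 / 124.6 * 100
= 19.74%

19.74%


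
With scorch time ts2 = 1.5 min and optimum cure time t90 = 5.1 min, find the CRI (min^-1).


CRI = 100 / (t90 - ts2)
= 100 / (5.1 - 1.5)
= 100 / 3.6
= 27.78 min^-1

27.78 min^-1


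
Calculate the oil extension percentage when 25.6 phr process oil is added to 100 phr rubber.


Oil % = oil / (100 + oil) * 100
= 25.6 / (100 + 25.6) * 100
= 25.6 / 125.6 * 100
= 20.38%

20.38%


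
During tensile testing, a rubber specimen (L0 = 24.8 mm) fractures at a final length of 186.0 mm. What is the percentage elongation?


Elongation = (Lf - L0) / L0 * 100
= (186.0 - 24.8) / 24.8 * 100
= 161.2 / 24.8 * 100
= 650.0%

650.0%


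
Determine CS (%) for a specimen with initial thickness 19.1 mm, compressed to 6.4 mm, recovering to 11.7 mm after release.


CS = (t0 - recovered) / (t0 - ts) * 100
= (19.1 - 11.7) / (19.1 - 6.4) * 100
= 7.4 / 12.7 * 100
= 58.3%

58.3%


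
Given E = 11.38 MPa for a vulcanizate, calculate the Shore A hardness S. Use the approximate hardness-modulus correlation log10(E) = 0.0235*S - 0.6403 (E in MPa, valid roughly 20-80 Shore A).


log10(E) = 0.0235*S - 0.6403  =>  S = (log10(E) + 0.6403) / 0.0235
log10(11.38) = 1.056142
S = (1.056142 + 0.6403) / 0.0235 = 1.696442 / 0.0235
S = 72.2

Shore A = 72.2


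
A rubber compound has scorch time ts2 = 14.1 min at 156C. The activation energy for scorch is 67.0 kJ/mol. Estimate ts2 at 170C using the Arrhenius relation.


Convert temperatures: T1 = 156 + 273.15 = 429.15 K, T2 = 170 + 273.15 = 443.15 K
ts2_new = 14.1 * exp(67000 / 8.314 * (1/443.15 - 1/429.15))
1/T2 - 1/T1 = -7.3615e-05
ts2_new = 7.79 min

7.79 min


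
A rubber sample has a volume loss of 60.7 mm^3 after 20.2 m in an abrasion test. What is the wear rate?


Rate = volume_loss / distance
= 60.7 / 20.2
= 3.005 mm^3/m

3.005 mm^3/m


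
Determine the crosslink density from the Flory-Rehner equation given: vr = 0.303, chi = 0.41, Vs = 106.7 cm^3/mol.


ln(1 - vr) = ln(1 - 0.303) = -0.3610
Numerator = -((-0.3610) + 0.303 + 0.41 * 0.303^2) = 0.0203
Denominator = 106.7 * (0.303^(1/3) - 0.303/2) = 55.5008
nu = 0.0203 / 55.5008 = 3.6627e-04 mol/cm^3

3.6627e-04 mol/cm^3


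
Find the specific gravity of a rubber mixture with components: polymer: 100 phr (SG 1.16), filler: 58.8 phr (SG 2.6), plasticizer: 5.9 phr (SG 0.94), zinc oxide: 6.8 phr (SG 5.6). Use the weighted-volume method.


Sum of weights = 171.5
Volume contributions:
  polymer: 100/1.16 = 86.2069
  filler: 58.8/2.6 = 22.6154
  plasticizer: 5.9/0.94 = 6.2766
  zinc oxide: 6.8/5.6 = 1.2143
Sum of volumes = 116.3132
SG = 171.5 / 116.3132 = 1.474

SG = 1.474


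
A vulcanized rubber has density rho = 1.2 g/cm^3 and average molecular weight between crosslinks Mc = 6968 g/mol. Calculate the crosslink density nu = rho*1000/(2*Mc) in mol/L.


nu = rho * 1000 / (2 * Mc)
nu = 1.2 * 1000 / (2 * 6968)
nu = 1200.0 / 13936
nu = 0.0861 mol/L

0.0861 mol/L


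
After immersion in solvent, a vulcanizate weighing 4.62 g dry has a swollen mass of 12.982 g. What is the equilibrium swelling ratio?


Q = W_swollen / W_dry
Q = 12.982 / 4.62
Q = 2.81

Q = 2.81


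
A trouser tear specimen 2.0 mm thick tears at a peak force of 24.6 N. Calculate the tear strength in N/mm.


Tear strength = force / thickness
= 24.6 / 2.0
= 12.3 N/mm

12.3 N/mm


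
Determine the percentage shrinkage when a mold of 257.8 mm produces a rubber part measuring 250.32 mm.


Shrinkage = (mold - part) / mold * 100
= (257.8 - 250.32) / 257.8 * 100
= 7.48 / 257.8 * 100
= 2.9%

2.9%


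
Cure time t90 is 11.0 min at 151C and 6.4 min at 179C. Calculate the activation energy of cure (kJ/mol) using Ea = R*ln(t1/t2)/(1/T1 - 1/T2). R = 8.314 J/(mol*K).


T1 = 424.15 K, T2 = 452.15 K
1/T1 - 1/T2 = 1.4600e-04
ln(t1/t2) = ln(11.0/6.4) = 0.5416
Ea = 8.314 * 0.5416 / 1.4600e-04 = 30841.1435 J/mol
Ea = 30.84 kJ/mol

30.84 kJ/mol


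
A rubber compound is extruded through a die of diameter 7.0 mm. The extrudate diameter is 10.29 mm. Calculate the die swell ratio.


Die swell ratio = D_extrudate / D_die
= 10.29 / 7.0
= 1.47

Die swell = 1.47


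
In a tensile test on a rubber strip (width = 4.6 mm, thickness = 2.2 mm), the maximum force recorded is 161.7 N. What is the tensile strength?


Area = width * thickness = 4.6 * 2.2 = 10.12 mm^2
TS = force / area = 161.7 / 10.12 = 15.98 MPa

15.98 MPa


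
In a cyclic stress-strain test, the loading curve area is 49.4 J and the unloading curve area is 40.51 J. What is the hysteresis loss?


Hysteresis loss = loading - unloading
= 49.4 - 40.51
= 8.89 J

8.89 J


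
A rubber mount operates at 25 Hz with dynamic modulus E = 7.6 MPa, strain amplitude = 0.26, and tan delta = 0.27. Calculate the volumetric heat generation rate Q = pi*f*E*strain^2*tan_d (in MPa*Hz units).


Q = pi * f * E * strain^2 * tan_d
= pi * 25 * 7.6 * 0.26^2 * 0.27
= pi * 25 * 7.6 * 0.0676 * 0.27
= 10.8947

Q = 10.8947


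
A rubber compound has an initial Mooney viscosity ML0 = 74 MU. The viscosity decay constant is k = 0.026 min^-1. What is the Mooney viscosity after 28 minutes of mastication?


ML = ML0 * exp(-k * t)
ML = 74 * exp(-0.026 * 28)
ML = 74 * 0.4829
ML = 35.73 MU

35.73 MU


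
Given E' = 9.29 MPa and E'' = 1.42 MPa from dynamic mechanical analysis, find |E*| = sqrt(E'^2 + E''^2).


|E*| = sqrt(E'^2 + E''^2)
= sqrt(9.29^2 + 1.42^2)
= sqrt(86.3041 + 2.0164)
= 9.398 MPa

9.398 MPa


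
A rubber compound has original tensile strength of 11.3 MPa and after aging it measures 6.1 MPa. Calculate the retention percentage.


Retention = aged / original * 100
= 6.1 / 11.3 * 100
= 54.0%

54.0%


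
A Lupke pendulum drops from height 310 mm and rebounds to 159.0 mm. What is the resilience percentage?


Resilience = h_rebound / h_drop * 100
= 159.0 / 310 * 100
= 51.3%

51.3%


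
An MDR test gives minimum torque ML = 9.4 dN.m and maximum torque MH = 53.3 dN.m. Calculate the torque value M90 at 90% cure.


M90 = ML + 0.9 * (MH - ML)
M90 = 9.4 + 0.9 * (53.3 - 9.4)
M90 = 9.4 + 0.9 * 43.9
M90 = 48.91 dN.m

48.91 dN.m


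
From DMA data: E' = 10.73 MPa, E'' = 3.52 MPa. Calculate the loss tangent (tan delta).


tan delta = E'' / E'
= 3.52 / 10.73
= 0.3281

tan delta = 0.3281


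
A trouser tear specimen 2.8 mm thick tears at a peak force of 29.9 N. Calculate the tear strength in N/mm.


Tear strength = force / thickness
= 29.9 / 2.8
= 10.68 N/mm

10.68 N/mm


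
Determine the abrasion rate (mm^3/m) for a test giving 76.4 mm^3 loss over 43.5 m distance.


Rate = volume_loss / distance
= 76.4 / 43.5
= 1.756 mm^3/m

1.756 mm^3/m


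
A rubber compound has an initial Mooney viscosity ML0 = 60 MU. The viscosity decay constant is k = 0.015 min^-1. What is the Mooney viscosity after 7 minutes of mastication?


ML = ML0 * exp(-k * t)
ML = 60 * exp(-0.015 * 7)
ML = 60 * 0.9003
ML = 54.02 MU

54.02 MU


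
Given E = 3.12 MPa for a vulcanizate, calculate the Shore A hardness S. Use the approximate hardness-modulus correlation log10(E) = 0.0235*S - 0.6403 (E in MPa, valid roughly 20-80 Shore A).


log10(E) = 0.0235*S - 0.6403  =>  S = (log10(E) + 0.6403) / 0.0235
log10(3.12) = 0.494155
S = (0.494155 + 0.6403) / 0.0235 = 1.134455 / 0.0235
S = 48.3

Shore A = 48.3
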